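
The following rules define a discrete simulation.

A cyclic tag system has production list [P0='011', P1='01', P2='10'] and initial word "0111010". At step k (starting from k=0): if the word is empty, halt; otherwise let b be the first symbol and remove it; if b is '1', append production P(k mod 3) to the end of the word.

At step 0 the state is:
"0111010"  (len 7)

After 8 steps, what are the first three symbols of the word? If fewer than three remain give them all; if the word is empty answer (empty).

gen 0: "0111010"  (len 7)
gen 1: "111010"  (len 6)
gen 2: "1101001"  (len 7)
gen 3: "10100110"  (len 8)
gen 4: "0100110011"  (len 10)
gen 5: "100110011"  (len 9)
gen 6: "0011001110"  (len 10)
gen 7: "011001110"  (len 9)
gen 8: "11001110"  (len 8)

110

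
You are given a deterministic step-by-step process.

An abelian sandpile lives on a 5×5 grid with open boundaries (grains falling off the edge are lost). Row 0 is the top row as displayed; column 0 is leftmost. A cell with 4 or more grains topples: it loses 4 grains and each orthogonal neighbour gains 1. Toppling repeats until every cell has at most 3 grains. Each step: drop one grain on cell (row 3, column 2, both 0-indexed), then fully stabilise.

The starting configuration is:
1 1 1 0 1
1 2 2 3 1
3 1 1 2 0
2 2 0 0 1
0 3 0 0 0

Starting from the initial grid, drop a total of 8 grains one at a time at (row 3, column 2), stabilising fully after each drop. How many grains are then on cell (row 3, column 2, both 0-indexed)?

1

step 0: 1 1 1 0 1
1 2 2 3 1
3 1 1 2 0
2 2 0 0 1
0 3 0 0 0
step 1: 1 1 1 0 1
1 2 2 3 1
3 1 1 2 0
2 2 1 0 1
0 3 0 0 0
step 2: 1 1 1 0 1
1 2 2 3 1
3 1 1 2 0
2 2 2 0 1
0 3 0 0 0
step 3: 1 1 1 0 1
1 2 2 3 1
3 1 1 2 0
2 2 3 0 1
0 3 0 0 0
step 4: 1 1 1 0 1
1 2 2 3 1
3 1 2 2 0
2 3 0 1 1
0 3 1 0 0
step 5: 1 1 1 0 1
1 2 2 3 1
3 1 2 2 0
2 3 1 1 1
0 3 1 0 0
step 6: 1 1 1 0 1
1 2 2 3 1
3 1 2 2 0
2 3 2 1 1
0 3 1 0 0
step 7: 1 1 1 0 1
1 2 2 3 1
3 1 2 2 0
2 3 3 1 1
0 3 1 0 0
step 8: 1 1 1 0 1
1 2 2 3 1
3 2 3 2 0
3 1 1 2 1
1 0 3 0 0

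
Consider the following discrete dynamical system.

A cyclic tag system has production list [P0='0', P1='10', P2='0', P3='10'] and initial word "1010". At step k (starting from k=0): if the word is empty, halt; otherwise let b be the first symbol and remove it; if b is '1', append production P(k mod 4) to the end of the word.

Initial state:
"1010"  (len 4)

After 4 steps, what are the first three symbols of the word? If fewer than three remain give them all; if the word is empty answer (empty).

[0] "1010"  (len 4)
[1] "0100"  (len 4)
[2] "100"  (len 3)
[3] "000"  (len 3)
[4] "00"  (len 2)

00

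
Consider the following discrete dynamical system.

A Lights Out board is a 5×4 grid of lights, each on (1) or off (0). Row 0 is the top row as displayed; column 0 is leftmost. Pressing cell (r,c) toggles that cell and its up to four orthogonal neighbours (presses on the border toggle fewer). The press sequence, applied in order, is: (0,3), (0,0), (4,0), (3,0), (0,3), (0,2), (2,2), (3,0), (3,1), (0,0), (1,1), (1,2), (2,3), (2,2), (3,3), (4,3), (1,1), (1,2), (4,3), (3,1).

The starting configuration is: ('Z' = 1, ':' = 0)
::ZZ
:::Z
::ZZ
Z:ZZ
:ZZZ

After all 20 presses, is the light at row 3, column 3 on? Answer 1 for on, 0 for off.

1

step 0: ::ZZ
:::Z
::ZZ
Z:ZZ
:ZZZ
step 1: ::::
::::
::ZZ
Z:ZZ
:ZZZ
step 2: ZZ::
Z:::
::ZZ
Z:ZZ
:ZZZ
step 3: ZZ::
Z:::
::ZZ
::ZZ
Z:ZZ
step 4: ZZ::
Z:::
Z:ZZ
ZZZZ
::ZZ
step 5: ZZZZ
Z::Z
Z:ZZ
ZZZZ
::ZZ
step 6: Z:::
Z:ZZ
Z:ZZ
ZZZZ
::ZZ
step 7: Z:::
Z::Z
ZZ::
ZZ:Z
::ZZ
step 8: Z:::
Z::Z
:Z::
:::Z
Z:ZZ
step 9: Z:::
Z::Z
::::
ZZZZ
ZZZZ
step 10: :Z::
:::Z
::::
ZZZZ
ZZZZ
step 11: ::::
ZZZZ
:Z::
ZZZZ
ZZZZ
step 12: ::Z:
Z:::
:ZZ:
ZZZZ
ZZZZ
step 13: ::Z:
Z::Z
:Z:Z
ZZZ:
ZZZZ
step 14: ::Z:
Z:ZZ
::Z:
ZZ::
ZZZZ
step 15: ::Z:
Z:ZZ
::ZZ
ZZZZ
ZZZ:
step 16: ::Z:
Z:ZZ
::ZZ
ZZZ:
ZZ:Z
step 17: :ZZ:
:Z:Z
:ZZZ
ZZZ:
ZZ:Z
step 18: :Z::
::Z:
:Z:Z
ZZZ:
ZZ:Z
step 19: :Z::
::Z:
:Z:Z
ZZZZ
ZZZ:
step 20: :Z::
::Z:
:::Z
:::Z
Z:Z:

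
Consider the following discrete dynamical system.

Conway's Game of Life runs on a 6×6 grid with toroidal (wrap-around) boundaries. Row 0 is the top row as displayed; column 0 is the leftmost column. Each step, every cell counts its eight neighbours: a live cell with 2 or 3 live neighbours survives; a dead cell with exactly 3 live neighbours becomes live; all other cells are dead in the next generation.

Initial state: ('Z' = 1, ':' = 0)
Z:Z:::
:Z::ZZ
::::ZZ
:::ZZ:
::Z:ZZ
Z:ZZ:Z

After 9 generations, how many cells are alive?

8

k=0  Z:Z:::
:Z::ZZ
::::ZZ
:::ZZ:
::Z:ZZ
Z:ZZ:Z
k=1  ::Z:::
:Z:ZZ:
Z:::::
::::::
ZZZ:::
Z:Z:::
k=2  ::Z:::
:ZZZ::
::::::
Z:::::
Z:Z:::
Z:ZZ::
k=3  ::::::
:ZZZ::
:ZZ:::
:Z::::
Z:ZZ:Z
::ZZ::
k=4  :Z::::
:Z:Z::
Z::Z::
:::Z::
Z::ZZ:
:ZZZZ:
k=5  ZZ::Z:
ZZ::::
:::ZZ:
::ZZ:Z
:Z:::Z
ZZ::ZZ
k=6  ::Z:Z:
ZZZZZ:
ZZ:ZZZ
Z:ZZ:Z
:Z:Z::
::Z:Z:
k=7  ::::Z:
::::::
::::::
::::::
ZZ:::Z
:ZZ:Z:
k=8  :::Z::
::::::
::::::
Z:::::
ZZZ::Z
:ZZZZ:
k=9  :::ZZ:
::::::
::::::
Z::::Z
::::ZZ
::::ZZ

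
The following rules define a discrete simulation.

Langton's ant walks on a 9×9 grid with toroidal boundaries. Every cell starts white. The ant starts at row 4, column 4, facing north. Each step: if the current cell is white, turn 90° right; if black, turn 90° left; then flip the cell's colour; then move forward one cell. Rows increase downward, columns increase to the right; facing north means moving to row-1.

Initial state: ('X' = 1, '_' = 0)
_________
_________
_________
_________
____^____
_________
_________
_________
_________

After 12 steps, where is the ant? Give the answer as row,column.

step 0: _________
_________
_________
_________
____^____
_________
_________
_________
_________
step 1: _________
_________
_________
_________
____X>___
_________
_________
_________
_________
step 2: _________
_________
_________
_________
____XX___
_____v___
_________
_________
_________
step 3: _________
_________
_________
_________
____XX___
____<X___
_________
_________
_________
step 4: _________
_________
_________
_________
____^X___
____XX___
_________
_________
_________
step 5: _________
_________
_________
_________
___<_X___
____XX___
_________
_________
_________
step 6: _________
_________
_________
___^_____
___X_X___
____XX___
_________
_________
_________
step 7: _________
_________
_________
___X>____
___X_X___
____XX___
_________
_________
_________
step 8: _________
_________
_________
___XX____
___XvX___
____XX___
_________
_________
_________
step 9: _________
_________
_________
___XX____
___<XX___
____XX___
_________
_________
_________
step 10: _________
_________
_________
___XX____
____XX___
___vXX___
_________
_________
_________
step 11: _________
_________
_________
___XX____
____XX___
__<XXX___
_________
_________
_________
step 12: _________
_________
_________
___XX____
__^_XX___
__XXXX___
_________
_________
_________

4,2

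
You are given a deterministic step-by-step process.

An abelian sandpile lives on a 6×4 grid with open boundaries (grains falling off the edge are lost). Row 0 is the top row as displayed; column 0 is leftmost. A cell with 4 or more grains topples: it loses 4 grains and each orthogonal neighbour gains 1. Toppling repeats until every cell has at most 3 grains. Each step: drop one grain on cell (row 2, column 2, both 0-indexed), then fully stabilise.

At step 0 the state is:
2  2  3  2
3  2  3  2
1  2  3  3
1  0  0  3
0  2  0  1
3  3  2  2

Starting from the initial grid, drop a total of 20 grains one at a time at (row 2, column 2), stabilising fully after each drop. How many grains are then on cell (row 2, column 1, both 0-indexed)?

k=0  2  2  3  2
3  2  3  2
1  2  3  3
1  0  0  3
0  2  0  1
3  3  2  2
k=1  2  3  1  0
3  3  2  1
1  3  2  2
1  0  2  0
0  2  0  2
3  3  2  2
k=2  2  3  1  0
3  3  2  1
1  3  3  2
1  0  2  0
0  2  0  2
3  3  2  2
k=3  0  1  3  0
1  3  0  2
3  1  2  3
1  1  3  0
0  2  0  2
3  3  2  2
k=4  0  1  3  0
1  3  0  2
3  1  3  3
1  1  3  0
0  2  0  2
3  3  2  2
k=5  0  1  3  0
1  3  1  3
3  2  2  0
1  2  0  2
0  2  1  2
3  3  2  2
k=6  0  1  3  0
1  3  1  3
3  2  3  0
1  2  0  2
0  2  1  2
3  3  2  2
k=7  0  1  3  0
1  3  2  3
3  3  0  1
1  2  1  2
0  2  1  2
3  3  2  2
k=8  0  1  3  0
1  3  2  3
3  3  1  1
1  2  1  2
0  2  1  2
3  3  2  2
k=9  0  1  3  0
1  3  2  3
3  3  2  1
1  2  1  2
0  2  1  2
3  3  2  2
k=10  0  1  3  0
1  3  2  3
3  3  3  1
1  2  1  2
0  2  1  2
3  3  2  2
k=11  0  3  0  2
3  1  2  0
0  2  2  3
2  3  2  2
0  2  1  2
3  3  2  2
k=12  0  3  0  2
3  1  2  0
0  2  3  3
2  3  2  2
0  2  1  2
3  3  2  2
k=13  0  3  0  2
3  1  3  1
0  3  1  0
2  3  3  3
0  2  1  2
3  3  2  2
k=14  0  3  0  2
3  1  3  1
0  3  2  0
2  3  3  3
0  2  1  2
3  3  2  2
k=15  0  3  0  2
3  1  3  1
0  3  3  0
2  3  3  3
0  2  1  2
3  3  2  2
k=16  0  3  1  2
3  3  0  2
1  1  3  2
3  1  2  0
0  3  2  3
3  3  2  2
k=17  0  3  1  2
3  3  1  2
1  2  0  3
3  1  3  0
0  3  2  3
3  3  2  2
k=18  0  3  1  2
3  3  1  2
1  2  1  3
3  1  3  0
0  3  2  3
3  3  2  2
k=19  0  3  1  2
3  3  1  2
1  2  2  3
3  1  3  0
0  3  2  3
3  3  2  2
k=20  0  3  1  2
3  3  1  2
1  2  3  3
3  1  3  0
0  3  2  3
3  3  2  2

2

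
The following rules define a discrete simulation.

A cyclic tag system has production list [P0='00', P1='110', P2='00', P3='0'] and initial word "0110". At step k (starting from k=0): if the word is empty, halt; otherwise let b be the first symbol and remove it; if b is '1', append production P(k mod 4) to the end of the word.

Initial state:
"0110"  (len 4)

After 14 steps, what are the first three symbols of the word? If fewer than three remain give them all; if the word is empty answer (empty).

0) "0110"  (len 4)
1) "110"  (len 3)
2) "10110"  (len 5)
3) "011000"  (len 6)
4) "11000"  (len 5)
5) "100000"  (len 6)
6) "00000110"  (len 8)
7) "0000110"  (len 7)
8) "000110"  (len 6)
9) "00110"  (len 5)
10) "0110"  (len 4)
11) "110"  (len 3)
12) "100"  (len 3)
13) "0000"  (len 4)
14) "000"  (len 3)

000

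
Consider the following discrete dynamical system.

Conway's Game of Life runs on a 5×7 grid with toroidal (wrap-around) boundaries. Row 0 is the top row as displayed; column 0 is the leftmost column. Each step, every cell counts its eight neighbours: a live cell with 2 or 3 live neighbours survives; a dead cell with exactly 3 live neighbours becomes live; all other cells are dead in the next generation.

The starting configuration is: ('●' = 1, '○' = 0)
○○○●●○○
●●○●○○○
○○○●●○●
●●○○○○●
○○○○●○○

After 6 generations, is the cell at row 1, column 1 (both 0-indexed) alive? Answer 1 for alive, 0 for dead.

1

t=0: ○○○●●○○
●●○●○○○
○○○●●○●
●●○○○○●
○○○○●○○
t=1: ○○●●●○○
●○○○○●○
○○○●●●●
●○○●●○●
●○○●●●○
t=2: ○●●○○○○
○○●○○○○
○○○●○○○
●○●○○○○
●●○○○○○
t=3: ●○●○○○○
○●●●○○○
○●●●○○○
●○●○○○○
●○○○○○○
t=4: ●○●●○○○
●○○○○○○
●○○○○○○
●○●●○○○
●○○○○○●
t=5: ●○○○○○○
●○○○○○●
●○○○○○●
●○○○○○○
●○○○○○●
t=6: ○●○○○○○
○●○○○○○
○●○○○○○
○●○○○○○
●●○○○○●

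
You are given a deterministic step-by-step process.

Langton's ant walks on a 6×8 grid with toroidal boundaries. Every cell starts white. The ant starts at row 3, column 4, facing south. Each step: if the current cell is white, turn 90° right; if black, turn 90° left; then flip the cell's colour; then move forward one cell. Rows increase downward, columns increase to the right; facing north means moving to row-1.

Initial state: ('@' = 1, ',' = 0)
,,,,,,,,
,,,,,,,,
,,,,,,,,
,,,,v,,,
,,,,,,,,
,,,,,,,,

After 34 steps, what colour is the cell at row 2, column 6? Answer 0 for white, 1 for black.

0

gen 0: ,,,,,,,,
,,,,,,,,
,,,,,,,,
,,,,v,,,
,,,,,,,,
,,,,,,,,
gen 1: ,,,,,,,,
,,,,,,,,
,,,,,,,,
,,,<@,,,
,,,,,,,,
,,,,,,,,
gen 2: ,,,,,,,,
,,,,,,,,
,,,^,,,,
,,,@@,,,
,,,,,,,,
,,,,,,,,
gen 3: ,,,,,,,,
,,,,,,,,
,,,@>,,,
,,,@@,,,
,,,,,,,,
,,,,,,,,
gen 4: ,,,,,,,,
,,,,,,,,
,,,@@,,,
,,,@v,,,
,,,,,,,,
,,,,,,,,
gen 5: ,,,,,,,,
,,,,,,,,
,,,@@,,,
,,,@,>,,
,,,,,,,,
,,,,,,,,
gen 6: ,,,,,,,,
,,,,,,,,
,,,@@,,,
,,,@,@,,
,,,,,v,,
,,,,,,,,
gen 7: ,,,,,,,,
,,,,,,,,
,,,@@,,,
,,,@,@,,
,,,,<@,,
,,,,,,,,
gen 8: ,,,,,,,,
,,,,,,,,
,,,@@,,,
,,,@^@,,
,,,,@@,,
,,,,,,,,
gen 9: ,,,,,,,,
,,,,,,,,
,,,@@,,,
,,,@@>,,
,,,,@@,,
,,,,,,,,
gen 10: ,,,,,,,,
,,,,,,,,
,,,@@^,,
,,,@@,,,
,,,,@@,,
,,,,,,,,
gen 11: ,,,,,,,,
,,,,,,,,
,,,@@@>,
,,,@@,,,
,,,,@@,,
,,,,,,,,
gen 12: ,,,,,,,,
,,,,,,,,
,,,@@@@,
,,,@@,v,
,,,,@@,,
,,,,,,,,
gen 13: ,,,,,,,,
,,,,,,,,
,,,@@@@,
,,,@@<@,
,,,,@@,,
,,,,,,,,
gen 14: ,,,,,,,,
,,,,,,,,
,,,@@^@,
,,,@@@@,
,,,,@@,,
,,,,,,,,
gen 15: ,,,,,,,,
,,,,,,,,
,,,@<,@,
,,,@@@@,
,,,,@@,,
,,,,,,,,
gen 16: ,,,,,,,,
,,,,,,,,
,,,@,,@,
,,,@v@@,
,,,,@@,,
,,,,,,,,
gen 17: ,,,,,,,,
,,,,,,,,
,,,@,,@,
,,,@,>@,
,,,,@@,,
,,,,,,,,
gen 18: ,,,,,,,,
,,,,,,,,
,,,@,^@,
,,,@,,@,
,,,,@@,,
,,,,,,,,
gen 19: ,,,,,,,,
,,,,,,,,
,,,@,@>,
,,,@,,@,
,,,,@@,,
,,,,,,,,
gen 20: ,,,,,,,,
,,,,,,^,
,,,@,@,,
,,,@,,@,
,,,,@@,,
,,,,,,,,
gen 21: ,,,,,,,,
,,,,,,@>
,,,@,@,,
,,,@,,@,
,,,,@@,,
,,,,,,,,
gen 22: ,,,,,,,,
,,,,,,@@
,,,@,@,v
,,,@,,@,
,,,,@@,,
,,,,,,,,
gen 23: ,,,,,,,,
,,,,,,@@
,,,@,@<@
,,,@,,@,
,,,,@@,,
,,,,,,,,
gen 24: ,,,,,,,,
,,,,,,^@
,,,@,@@@
,,,@,,@,
,,,,@@,,
,,,,,,,,
gen 25: ,,,,,,,,
,,,,,<,@
,,,@,@@@
,,,@,,@,
,,,,@@,,
,,,,,,,,
gen 26: ,,,,,^,,
,,,,,@,@
,,,@,@@@
,,,@,,@,
,,,,@@,,
,,,,,,,,
gen 27: ,,,,,@>,
,,,,,@,@
,,,@,@@@
,,,@,,@,
,,,,@@,,
,,,,,,,,
gen 28: ,,,,,@@,
,,,,,@v@
,,,@,@@@
,,,@,,@,
,,,,@@,,
,,,,,,,,
gen 29: ,,,,,@@,
,,,,,<@@
,,,@,@@@
,,,@,,@,
,,,,@@,,
,,,,,,,,
gen 30: ,,,,,@@,
,,,,,,@@
,,,@,v@@
,,,@,,@,
,,,,@@,,
,,,,,,,,
gen 31: ,,,,,@@,
,,,,,,@@
,,,@,,>@
,,,@,,@,
,,,,@@,,
,,,,,,,,
gen 32: ,,,,,@@,
,,,,,,^@
,,,@,,,@
,,,@,,@,
,,,,@@,,
,,,,,,,,
gen 33: ,,,,,@@,
,,,,,<,@
,,,@,,,@
,,,@,,@,
,,,,@@,,
,,,,,,,,
gen 34: ,,,,,^@,
,,,,,@,@
,,,@,,,@
,,,@,,@,
,,,,@@,,
,,,,,,,,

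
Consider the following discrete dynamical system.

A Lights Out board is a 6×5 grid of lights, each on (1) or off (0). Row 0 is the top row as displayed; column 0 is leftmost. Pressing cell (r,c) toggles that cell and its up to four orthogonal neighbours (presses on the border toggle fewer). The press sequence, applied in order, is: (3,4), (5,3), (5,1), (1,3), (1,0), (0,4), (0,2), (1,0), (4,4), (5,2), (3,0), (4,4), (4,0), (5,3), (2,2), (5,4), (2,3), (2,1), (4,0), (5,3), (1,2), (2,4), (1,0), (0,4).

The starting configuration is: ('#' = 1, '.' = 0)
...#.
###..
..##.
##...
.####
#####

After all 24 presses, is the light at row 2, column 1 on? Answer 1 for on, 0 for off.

0

t=0: ...#.
###..
..##.
##...
.####
#####
t=1: ...#.
###..
..###
##.##
.###.
#####
t=2: ...#.
###..
..###
##.##
.##..
##...
t=3: ...#.
###..
..###
##.##
..#..
..#..
t=4: .....
##.##
..#.#
##.##
..#..
..#..
t=5: #....
...##
#.#.#
##.##
..#..
..#..
t=6: #..##
...#.
#.#.#
##.##
..#..
..#..
t=7: ###.#
..##.
#.#.#
##.##
..#..
..#..
t=8: .##.#
####.
..#.#
##.##
..#..
..#..
t=9: .##.#
####.
..#.#
##.#.
..###
..#.#
t=10: .##.#
####.
..#.#
##.#.
...##
.#.##
t=11: .##.#
####.
#.#.#
...#.
#..##
.#.##
t=12: .##.#
####.
#.#.#
...##
#....
.#.#.
t=13: .##.#
####.
#.#.#
#..##
.#...
##.#.
t=14: .##.#
####.
#.#.#
#..##
.#.#.
###.#
t=15: .##.#
##.#.
##.##
#.###
.#.#.
###.#
t=16: .##.#
##.#.
##.##
#.###
.#.##
####.
t=17: .##.#
##...
###..
#.#.#
.#.##
####.
t=18: .##.#
#....
.....
###.#
.#.##
####.
t=19: .##.#
#....
.....
.##.#
#..##
.###.
t=20: .##.#
#....
.....
.##.#
#...#
.#..#
t=21: .#..#
####.
..#..
.##.#
#...#
.#..#
t=22: .#..#
#####
..###
.##..
#...#
.#..#
t=23: ##..#
..###
#.###
.##..
#...#
.#..#
t=24: ##.#.
..##.
#.###
.##..
#...#
.#..#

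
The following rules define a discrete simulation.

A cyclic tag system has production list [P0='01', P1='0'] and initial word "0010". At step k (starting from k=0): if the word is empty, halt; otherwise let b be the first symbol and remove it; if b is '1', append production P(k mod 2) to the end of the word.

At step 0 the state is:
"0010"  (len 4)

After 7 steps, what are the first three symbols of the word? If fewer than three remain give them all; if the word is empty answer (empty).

(empty)

t=0: "0010"  (len 4)
t=1: "010"  (len 3)
t=2: "10"  (len 2)
t=3: "001"  (len 3)
t=4: "01"  (len 2)
t=5: "1"  (len 1)
t=6: "0"  (len 1)
t=7: (halted — word empty)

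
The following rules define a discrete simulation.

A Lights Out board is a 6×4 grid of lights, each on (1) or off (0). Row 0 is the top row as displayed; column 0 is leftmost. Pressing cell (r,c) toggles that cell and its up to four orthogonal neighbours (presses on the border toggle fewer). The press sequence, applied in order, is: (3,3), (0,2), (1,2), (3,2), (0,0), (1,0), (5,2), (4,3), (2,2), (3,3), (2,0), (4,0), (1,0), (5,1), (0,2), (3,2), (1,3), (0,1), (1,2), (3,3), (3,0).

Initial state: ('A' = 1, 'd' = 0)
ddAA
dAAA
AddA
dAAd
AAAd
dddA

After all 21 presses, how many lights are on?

9

[0] ddAA
dAAA
AddA
dAAd
AAAd
dddA
[1] ddAA
dAAA
Addd
dAdA
AAAA
dddA
[2] dAdd
dAdA
Addd
dAdA
AAAA
dddA
[3] dAAd
ddAd
AdAd
dAdA
AAAA
dddA
[4] dAAd
ddAd
Addd
ddAd
AAdA
dddA
[5] AdAd
AdAd
Addd
ddAd
AAdA
dddA
[6] ddAd
dAAd
dddd
ddAd
AAdA
dddA
[7] ddAd
dAAd
dddd
ddAd
AAAA
dAAd
[8] ddAd
dAAd
dddd
ddAA
AAdd
dAAA
[9] ddAd
dAdd
dAAA
dddA
AAdd
dAAA
[10] ddAd
dAdd
dAAd
ddAd
AAdA
dAAA
[11] ddAd
AAdd
AdAd
AdAd
AAdA
dAAA
[12] ddAd
AAdd
AdAd
ddAd
dddA
AAAA
[13] AdAd
dddd
ddAd
ddAd
dddA
AAAA
[14] AdAd
dddd
ddAd
ddAd
dAdA
dddA
[15] AAdA
ddAd
ddAd
ddAd
dAdA
dddA
[16] AAdA
ddAd
dddd
dAdA
dAAA
dddA
[17] AAdd
dddA
dddA
dAdA
dAAA
dddA
[18] ddAd
dAdA
dddA
dAdA
dAAA
dddA
[19] dddd
ddAd
ddAA
dAdA
dAAA
dddA
[20] dddd
ddAd
ddAd
dAAd
dAAd
dddA
[21] dddd
ddAd
AdAd
AdAd
AAAd
dddA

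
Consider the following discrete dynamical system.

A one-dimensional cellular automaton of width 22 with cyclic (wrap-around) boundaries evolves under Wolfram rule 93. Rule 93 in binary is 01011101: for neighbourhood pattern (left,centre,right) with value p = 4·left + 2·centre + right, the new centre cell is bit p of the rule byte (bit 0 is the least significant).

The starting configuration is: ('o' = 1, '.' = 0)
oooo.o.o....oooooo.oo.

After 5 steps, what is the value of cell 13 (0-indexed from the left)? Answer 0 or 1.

1

k=0  oooo.o.o....oooooo.oo.
k=1  o..o.o.oooo.o....o.oo.
k=2  oo.o.o.o..o.oooo.o.oo.
k=3  oo.o.o.oo.o.o..o.o.oo.
k=4  oo.o.o.oo.o.oo.o.o.oo.
k=5  oo.o.o.oo.o.oo.o.o.oo.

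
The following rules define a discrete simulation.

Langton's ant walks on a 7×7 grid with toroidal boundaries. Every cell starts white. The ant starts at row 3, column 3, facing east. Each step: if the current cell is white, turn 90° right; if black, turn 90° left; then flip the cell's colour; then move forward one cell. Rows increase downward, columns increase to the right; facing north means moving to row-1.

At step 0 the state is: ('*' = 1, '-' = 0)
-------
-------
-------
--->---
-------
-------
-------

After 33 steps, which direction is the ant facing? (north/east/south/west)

south

[0] -------
-------
-------
--->---
-------
-------
-------
[1] -------
-------
-------
---*---
---v---
-------
-------
[2] -------
-------
-------
---*---
--<*---
-------
-------
[3] -------
-------
-------
--^*---
--**---
-------
-------
[4] -------
-------
-------
--*>---
--**---
-------
-------
[5] -------
-------
---^---
--*----
--**---
-------
-------
[6] -------
-------
---*>--
--*----
--**---
-------
-------
[7] -------
-------
---**--
--*-v--
--**---
-------
-------
[8] -------
-------
---**--
--*<*--
--**---
-------
-------
[9] -------
-------
---^*--
--***--
--**---
-------
-------
[10] -------
-------
--<-*--
--***--
--**---
-------
-------
[11] -------
--^----
--*-*--
--***--
--**---
-------
-------
[12] -------
--*>---
--*-*--
--***--
--**---
-------
-------
[13] -------
--**---
--*v*--
--***--
--**---
-------
-------
[14] -------
--**---
--<**--
--***--
--**---
-------
-------
[15] -------
--**---
---**--
--v**--
--**---
-------
-------
[16] -------
--**---
---**--
--->*--
--**---
-------
-------
[17] -------
--**---
---^*--
----*--
--**---
-------
-------
[18] -------
--**---
--<-*--
----*--
--**---
-------
-------
[19] -------
--^*---
--*-*--
----*--
--**---
-------
-------
[20] -------
-<-*---
--*-*--
----*--
--**---
-------
-------
[21] -^-----
-*-*---
--*-*--
----*--
--**---
-------
-------
[22] -*>----
-*-*---
--*-*--
----*--
--**---
-------
-------
[23] -**----
-*v*---
--*-*--
----*--
--**---
-------
-------
[24] -**----
-<**---
--*-*--
----*--
--**---
-------
-------
[25] -**----
--**---
-v*-*--
----*--
--**---
-------
-------
[26] -**----
--**---
<**-*--
----*--
--**---
-------
-------
[27] -**----
^-**---
***-*--
----*--
--**---
-------
-------
[28] -**----
*>**---
***-*--
----*--
--**---
-------
-------
[29] -**----
****---
*v*-*--
----*--
--**---
-------
-------
[30] -**----
****---
*->-*--
----*--
--**---
-------
-------
[31] -**----
**^*---
*---*--
----*--
--**---
-------
-------
[32] -**----
*<-*---
*---*--
----*--
--**---
-------
-------
[33] -**----
*--*---
*v--*--
----*--
--**---
-------
-------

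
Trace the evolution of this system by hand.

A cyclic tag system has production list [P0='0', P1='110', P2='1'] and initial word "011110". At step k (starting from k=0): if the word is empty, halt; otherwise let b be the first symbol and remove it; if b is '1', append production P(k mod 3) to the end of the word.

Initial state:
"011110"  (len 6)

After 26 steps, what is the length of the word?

k=0  "011110"  (len 6)
k=1  "11110"  (len 5)
k=2  "1110110"  (len 7)
k=3  "1101101"  (len 7)
k=4  "1011010"  (len 7)
k=5  "011010110"  (len 9)
k=6  "11010110"  (len 8)
k=7  "10101100"  (len 8)
k=8  "0101100110"  (len 10)
k=9  "101100110"  (len 9)
k=10  "011001100"  (len 9)
k=11  "11001100"  (len 8)
k=12  "10011001"  (len 8)
k=13  "00110010"  (len 8)
k=14  "0110010"  (len 7)
k=15  "110010"  (len 6)
k=16  "100100"  (len 6)
k=17  "00100110"  (len 8)
k=18  "0100110"  (len 7)
k=19  "100110"  (len 6)
k=20  "00110110"  (len 8)
k=21  "0110110"  (len 7)
k=22  "110110"  (len 6)
k=23  "10110110"  (len 8)
k=24  "01101101"  (len 8)
k=25  "1101101"  (len 7)
k=26  "101101110"  (len 9)

9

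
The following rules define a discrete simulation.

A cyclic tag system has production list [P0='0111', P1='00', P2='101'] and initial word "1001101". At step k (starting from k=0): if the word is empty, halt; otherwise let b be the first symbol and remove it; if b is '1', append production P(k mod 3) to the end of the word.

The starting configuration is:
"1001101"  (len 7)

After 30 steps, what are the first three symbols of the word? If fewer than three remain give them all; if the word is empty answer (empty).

[0] "1001101"  (len 7)
[1] "0011010111"  (len 10)
[2] "011010111"  (len 9)
[3] "11010111"  (len 8)
[4] "10101110111"  (len 11)
[5] "010111011100"  (len 12)
[6] "10111011100"  (len 11)
[7] "01110111000111"  (len 14)
[8] "1110111000111"  (len 13)
[9] "110111000111101"  (len 15)
[10] "101110001111010111"  (len 18)
[11] "0111000111101011100"  (len 19)
[12] "111000111101011100"  (len 18)
[13] "110001111010111000111"  (len 21)
[14] "1000111101011100011100"  (len 22)
[15] "000111101011100011100101"  (len 24)
[16] "00111101011100011100101"  (len 23)
[17] "0111101011100011100101"  (len 22)
[18] "111101011100011100101"  (len 21)
[19] "111010111000111001010111"  (len 24)
[20] "1101011100011100101011100"  (len 25)
[21] "101011100011100101011100101"  (len 27)
[22] "010111000111001010111001010111"  (len 30)
[23] "10111000111001010111001010111"  (len 29)
[24] "0111000111001010111001010111101"  (len 31)
[25] "111000111001010111001010111101"  (len 30)
[26] "1100011100101011100101011110100"  (len 31)
[27] "100011100101011100101011110100101"  (len 33)
[28] "000111001010111001010111101001010111"  (len 36)
[29] "00111001010111001010111101001010111"  (len 35)
[30] "0111001010111001010111101001010111"  (len 34)

011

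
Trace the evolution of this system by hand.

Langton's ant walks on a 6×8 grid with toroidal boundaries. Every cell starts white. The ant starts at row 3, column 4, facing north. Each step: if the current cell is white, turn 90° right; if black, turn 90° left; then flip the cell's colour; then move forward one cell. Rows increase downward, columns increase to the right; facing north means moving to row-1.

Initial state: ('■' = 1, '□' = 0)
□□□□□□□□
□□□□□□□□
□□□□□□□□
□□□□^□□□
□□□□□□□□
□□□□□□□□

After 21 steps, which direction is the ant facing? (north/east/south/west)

gen 0: □□□□□□□□
□□□□□□□□
□□□□□□□□
□□□□^□□□
□□□□□□□□
□□□□□□□□
gen 1: □□□□□□□□
□□□□□□□□
□□□□□□□□
□□□□■>□□
□□□□□□□□
□□□□□□□□
gen 2: □□□□□□□□
□□□□□□□□
□□□□□□□□
□□□□■■□□
□□□□□v□□
□□□□□□□□
gen 3: □□□□□□□□
□□□□□□□□
□□□□□□□□
□□□□■■□□
□□□□<■□□
□□□□□□□□
gen 4: □□□□□□□□
□□□□□□□□
□□□□□□□□
□□□□^■□□
□□□□■■□□
□□□□□□□□
gen 5: □□□□□□□□
□□□□□□□□
□□□□□□□□
□□□<□■□□
□□□□■■□□
□□□□□□□□
gen 6: □□□□□□□□
□□□□□□□□
□□□^□□□□
□□□■□■□□
□□□□■■□□
□□□□□□□□
gen 7: □□□□□□□□
□□□□□□□□
□□□■>□□□
□□□■□■□□
□□□□■■□□
□□□□□□□□
gen 8: □□□□□□□□
□□□□□□□□
□□□■■□□□
□□□■v■□□
□□□□■■□□
□□□□□□□□
gen 9: □□□□□□□□
□□□□□□□□
□□□■■□□□
□□□<■■□□
□□□□■■□□
□□□□□□□□
gen 10: □□□□□□□□
□□□□□□□□
□□□■■□□□
□□□□■■□□
□□□v■■□□
□□□□□□□□
gen 11: □□□□□□□□
□□□□□□□□
□□□■■□□□
□□□□■■□□
□□<■■■□□
□□□□□□□□
gen 12: □□□□□□□□
□□□□□□□□
□□□■■□□□
□□^□■■□□
□□■■■■□□
□□□□□□□□
gen 13: □□□□□□□□
□□□□□□□□
□□□■■□□□
□□■>■■□□
□□■■■■□□
□□□□□□□□
gen 14: □□□□□□□□
□□□□□□□□
□□□■■□□□
□□■■■■□□
□□■v■■□□
□□□□□□□□
gen 15: □□□□□□□□
□□□□□□□□
□□□■■□□□
□□■■■■□□
□□■□>■□□
□□□□□□□□
gen 16: □□□□□□□□
□□□□□□□□
□□□■■□□□
□□■■^■□□
□□■□□■□□
□□□□□□□□
gen 17: □□□□□□□□
□□□□□□□□
□□□■■□□□
□□■<□■□□
□□■□□■□□
□□□□□□□□
gen 18: □□□□□□□□
□□□□□□□□
□□□■■□□□
□□■□□■□□
□□■v□■□□
□□□□□□□□
gen 19: □□□□□□□□
□□□□□□□□
□□□■■□□□
□□■□□■□□
□□<■□■□□
□□□□□□□□
gen 20: □□□□□□□□
□□□□□□□□
□□□■■□□□
□□■□□■□□
□□□■□■□□
□□v□□□□□
gen 21: □□□□□□□□
□□□□□□□□
□□□■■□□□
□□■□□■□□
□□□■□■□□
□<■□□□□□

west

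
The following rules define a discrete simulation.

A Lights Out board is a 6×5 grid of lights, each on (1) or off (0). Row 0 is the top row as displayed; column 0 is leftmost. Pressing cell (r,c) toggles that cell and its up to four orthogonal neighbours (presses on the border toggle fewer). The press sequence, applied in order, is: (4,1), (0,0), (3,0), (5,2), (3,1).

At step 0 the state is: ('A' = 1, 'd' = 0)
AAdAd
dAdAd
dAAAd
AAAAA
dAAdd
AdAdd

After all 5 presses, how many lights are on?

[0] AAdAd
dAdAd
dAAAd
AAAAA
dAAdd
AdAdd
[1] AAdAd
dAdAd
dAAAd
AdAAA
Adddd
AAAdd
[2] dddAd
AAdAd
dAAAd
AdAAA
Adddd
AAAdd
[3] dddAd
AAdAd
AAAAd
dAAAA
ddddd
AAAdd
[4] dddAd
AAdAd
AAAAd
dAAAA
ddAdd
AddAd
[5] dddAd
AAdAd
AdAAd
AddAA
dAAdd
AddAd

14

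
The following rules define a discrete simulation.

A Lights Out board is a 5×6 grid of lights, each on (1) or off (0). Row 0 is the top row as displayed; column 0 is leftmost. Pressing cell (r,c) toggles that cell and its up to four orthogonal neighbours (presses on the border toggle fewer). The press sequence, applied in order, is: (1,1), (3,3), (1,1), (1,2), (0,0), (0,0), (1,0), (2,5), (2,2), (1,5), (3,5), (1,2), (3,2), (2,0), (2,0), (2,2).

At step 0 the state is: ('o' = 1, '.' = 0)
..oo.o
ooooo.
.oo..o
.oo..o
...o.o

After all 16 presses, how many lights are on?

[0] ..oo.o
ooooo.
.oo..o
.oo..o
...o.o
[1] .ooo.o
...oo.
..o..o
.oo..o
...o.o
[2] .ooo.o
...oo.
..oo.o
.o.ooo
.....o
[3] ..oo.o
ooooo.
.ooo.o
.o.ooo
.....o
[4] ...o.o
o...o.
.o.o.o
.o.ooo
.....o
[5] oo.o.o
....o.
.o.o.o
.o.ooo
.....o
[6] ...o.o
o...o.
.o.o.o
.o.ooo
.....o
[7] o..o.o
.o..o.
oo.o.o
.o.ooo
.....o
[8] o..o.o
.o..oo
oo.oo.
.o.oo.
.....o
[9] o..o.o
.oo.oo
o.o.o.
.oooo.
.....o
[10] o..o..
.oo...
o.o.oo
.oooo.
.....o
[11] o..o..
.oo...
o.o.o.
.ooo.o
......
[12] o.oo..
...o..
o...o.
.ooo.o
......
[13] o.oo..
...o..
o.o.o.
.....o
..o...
[14] o.oo..
o..o..
.oo.o.
o....o
..o...
[15] o.oo..
...o..
o.o.o.
.....o
..o...
[16] o.oo..
..oo..
oo.oo.
..o..o
..o...

12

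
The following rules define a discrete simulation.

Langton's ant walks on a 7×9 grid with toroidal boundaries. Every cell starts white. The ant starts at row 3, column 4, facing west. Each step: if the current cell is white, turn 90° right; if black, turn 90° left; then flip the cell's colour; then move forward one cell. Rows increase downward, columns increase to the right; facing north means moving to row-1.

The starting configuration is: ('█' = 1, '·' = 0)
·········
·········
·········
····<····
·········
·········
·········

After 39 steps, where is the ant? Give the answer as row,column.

step 0: ·········
·········
·········
····<····
·········
·········
·········
step 1: ·········
·········
····^····
····█····
·········
·········
·········
step 2: ·········
·········
····█>···
····█····
·········
·········
·········
step 3: ·········
·········
····██···
····█v···
·········
·········
·········
step 4: ·········
·········
····██···
····<█···
·········
·········
·········
step 5: ·········
·········
····██···
·····█···
····v····
·········
·········
step 6: ·········
·········
····██···
·····█···
···<█····
·········
·········
step 7: ·········
·········
····██···
···^·█···
···██····
·········
·········
step 8: ·········
·········
····██···
···█>█···
···██····
·········
·········
step 9: ·········
·········
····██···
···███···
···█v····
·········
·········
step 10: ·········
·········
····██···
···███···
···█·>···
·········
·········
step 11: ·········
·········
····██···
···███···
···█·█···
·····v···
·········
step 12: ·········
·········
····██···
···███···
···█·█···
····<█···
·········
step 13: ·········
·········
····██···
···███···
···█^█···
····██···
·········
step 14: ·········
·········
····██···
···███···
···██>···
····██···
·········
step 15: ·········
·········
····██···
···██^···
···██····
····██···
·········
step 16: ·········
·········
····██···
···█<····
···██····
····██···
·········
step 17: ·········
·········
····██···
···█·····
···█v····
····██···
·········
step 18: ·········
·········
····██···
···█·····
···█·>···
····██···
·········
step 19: ·········
·········
····██···
···█·····
···█·█···
····█v···
·········
step 20: ·········
·········
····██···
···█·····
···█·█···
····█·>··
·········
step 21: ·········
·········
····██···
···█·····
···█·█···
····█·█··
······v··
step 22: ·········
·········
····██···
···█·····
···█·█···
····█·█··
·····<█··
step 23: ·········
·········
····██···
···█·····
···█·█···
····█^█··
·····██··
step 24: ·········
·········
····██···
···█·····
···█·█···
····██>··
·····██··
step 25: ·········
·········
····██···
···█·····
···█·█^··
····██···
·····██··
step 26: ·········
·········
····██···
···█·····
···█·██>·
····██···
·····██··
step 27: ·········
·········
····██···
···█·····
···█·███·
····██·v·
·····██··
step 28: ·········
·········
····██···
···█·····
···█·███·
····██<█·
·····██··
step 29: ·········
·········
····██···
···█·····
···█·█^█·
····████·
·····██··
step 30: ·········
·········
····██···
···█·····
···█·<·█·
····████·
·····██··
step 31: ·········
·········
····██···
···█·····
···█···█·
····█v██·
·····██··
step 32: ·········
·········
····██···
···█·····
···█···█·
····█·>█·
·····██··
step 33: ·········
·········
····██···
···█·····
···█··^█·
····█··█·
·····██··
step 34: ·········
·········
····██···
···█·····
···█··█>·
····█··█·
·····██··
step 35: ·········
·········
····██···
···█···^·
···█··█··
····█··█·
·····██··
step 36: ·········
·········
····██···
···█···█>
···█··█··
····█··█·
·····██··
step 37: ·········
·········
····██···
···█···██
···█··█·v
····█··█·
·····██··
step 38: ·········
·········
····██···
···█···██
···█··█<█
····█··█·
·····██··
step 39: ·········
·········
····██···
···█···^█
···█··███
····█··█·
·····██··

3,7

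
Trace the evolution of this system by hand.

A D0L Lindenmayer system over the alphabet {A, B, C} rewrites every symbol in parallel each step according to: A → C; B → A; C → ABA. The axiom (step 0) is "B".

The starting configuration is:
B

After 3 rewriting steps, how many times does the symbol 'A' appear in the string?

2

0) B
1) A
2) C
3) ABA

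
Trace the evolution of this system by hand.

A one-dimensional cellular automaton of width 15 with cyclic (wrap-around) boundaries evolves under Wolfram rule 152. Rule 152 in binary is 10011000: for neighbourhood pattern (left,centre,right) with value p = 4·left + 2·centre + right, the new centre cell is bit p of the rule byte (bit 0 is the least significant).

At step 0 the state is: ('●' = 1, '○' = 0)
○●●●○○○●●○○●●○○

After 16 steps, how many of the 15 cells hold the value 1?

t=0: ○●●●○○○●●○○●●○○
t=1: ○●●○●○○●○●○●○●○
t=2: ○●○○○●○○○○○○○○●
t=3: ○○●○○○●○○○○○○○○
t=4: ○○○●○○○●○○○○○○○
t=5: ○○○○●○○○●○○○○○○
t=6: ○○○○○●○○○●○○○○○
t=7: ○○○○○○●○○○●○○○○
t=8: ○○○○○○○●○○○●○○○
t=9: ○○○○○○○○●○○○●○○
t=10: ○○○○○○○○○●○○○●○
t=11: ○○○○○○○○○○●○○○●
t=12: ●○○○○○○○○○○●○○○
t=13: ○●○○○○○○○○○○●○○
t=14: ○○●○○○○○○○○○○●○
t=15: ○○○●○○○○○○○○○○●
t=16: ●○○○●○○○○○○○○○○

2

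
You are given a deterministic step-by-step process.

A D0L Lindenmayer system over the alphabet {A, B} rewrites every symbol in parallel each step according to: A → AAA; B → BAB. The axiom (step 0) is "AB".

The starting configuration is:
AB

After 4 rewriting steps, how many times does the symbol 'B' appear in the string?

t=0: AB
t=1: AAABAB
t=2: AAAAAAAAABABAAABAB
t=3: AAAAAAAAAAAAAAAAAAAAAAAAAAABABAAABABAAAAAAAAABABAAABAB
t=4: AAAAAAAAAAAAAAAAAAAAAAAAAAAAAAAAAAAAAAAAAAAAAAAAAAAAAAAAAA…ABABAAAAAAAAAAAAAAAAAAAAAAAAAAABABAAABABAAAAAAAAABABAAABAB  (len 162)

16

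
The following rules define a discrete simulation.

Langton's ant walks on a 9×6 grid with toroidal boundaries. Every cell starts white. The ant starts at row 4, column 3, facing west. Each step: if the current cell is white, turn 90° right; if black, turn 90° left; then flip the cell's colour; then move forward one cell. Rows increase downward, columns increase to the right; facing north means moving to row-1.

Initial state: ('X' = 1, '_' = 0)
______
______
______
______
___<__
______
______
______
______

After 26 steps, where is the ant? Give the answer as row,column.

5,0

[0] ______
______
______
______
___<__
______
______
______
______
[1] ______
______
______
___^__
___X__
______
______
______
______
[2] ______
______
______
___X>_
___X__
______
______
______
______
[3] ______
______
______
___XX_
___Xv_
______
______
______
______
[4] ______
______
______
___XX_
___<X_
______
______
______
______
[5] ______
______
______
___XX_
____X_
___v__
______
______
______
[6] ______
______
______
___XX_
____X_
__<X__
______
______
______
[7] ______
______
______
___XX_
__^_X_
__XX__
______
______
______
[8] ______
______
______
___XX_
__X>X_
__XX__
______
______
______
[9] ______
______
______
___XX_
__XXX_
__Xv__
______
______
______
[10] ______
______
______
___XX_
__XXX_
__X_>_
______
______
______
[11] ______
______
______
___XX_
__XXX_
__X_X_
____v_
______
______
[12] ______
______
______
___XX_
__XXX_
__X_X_
___<X_
______
______
[13] ______
______
______
___XX_
__XXX_
__X^X_
___XX_
______
______
[14] ______
______
______
___XX_
__XXX_
__XX>_
___XX_
______
______
[15] ______
______
______
___XX_
__XX^_
__XX__
___XX_
______
______
[16] ______
______
______
___XX_
__X<__
__XX__
___XX_
______
______
[17] ______
______
______
___XX_
__X___
__Xv__
___XX_
______
______
[18] ______
______
______
___XX_
__X___
__X_>_
___XX_
______
______
[19] ______
______
______
___XX_
__X___
__X_X_
___Xv_
______
______
[20] ______
______
______
___XX_
__X___
__X_X_
___X_>
______
______
[21] ______
______
______
___XX_
__X___
__X_X_
___X_X
_____v
______
[22] ______
______
______
___XX_
__X___
__X_X_
___X_X
____<X
______
[23] ______
______
______
___XX_
__X___
__X_X_
___X^X
____XX
______
[24] ______
______
______
___XX_
__X___
__X_X_
___XX>
____XX
______
[25] ______
______
______
___XX_
__X___
__X_X^
___XX_
____XX
______
[26] ______
______
______
___XX_
__X___
>_X_XX
___XX_
____XX
______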